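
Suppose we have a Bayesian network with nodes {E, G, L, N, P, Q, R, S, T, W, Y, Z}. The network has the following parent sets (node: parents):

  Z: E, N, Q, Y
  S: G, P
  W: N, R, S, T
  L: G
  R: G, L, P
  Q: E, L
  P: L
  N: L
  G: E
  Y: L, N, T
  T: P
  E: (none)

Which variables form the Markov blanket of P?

{G, L, R, S, T}

A node's Markov blanket = Pa ∪ Ch ∪ (parents of Ch other than the node itself).
P's parents: L.
Ch(P) = {R, S, T}.
Other parents of P's children:
  R also has parents G, L.
  S's other parent is G.
  T has no other parent.
Union: {L} ∪ {R, S, T} ∪ {G, L} = {G, L, R, S, T}.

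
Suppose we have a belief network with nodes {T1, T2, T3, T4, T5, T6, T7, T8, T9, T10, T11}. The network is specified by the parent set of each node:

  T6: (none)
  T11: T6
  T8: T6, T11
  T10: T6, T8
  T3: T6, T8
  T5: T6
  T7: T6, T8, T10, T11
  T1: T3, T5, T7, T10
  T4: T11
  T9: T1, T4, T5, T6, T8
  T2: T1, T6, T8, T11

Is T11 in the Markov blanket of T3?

Pa(T3) = {T6, T8}.
Ch(T3) = {T1}.
Parents of each child, excluding T3:
  T1: T5, T7, T10
MB(T3) = {T1, T5, T6, T7, T8, T10}; T11 is not in this set.

No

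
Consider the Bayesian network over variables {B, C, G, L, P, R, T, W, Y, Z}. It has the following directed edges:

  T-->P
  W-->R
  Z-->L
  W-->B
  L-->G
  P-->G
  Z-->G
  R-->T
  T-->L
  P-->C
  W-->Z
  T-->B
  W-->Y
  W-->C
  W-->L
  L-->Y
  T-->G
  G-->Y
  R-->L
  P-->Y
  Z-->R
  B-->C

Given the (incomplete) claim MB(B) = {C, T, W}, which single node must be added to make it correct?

Recall MB(v) = parents ∪ children ∪ spouses, where spouses are the other parents of v's children.
B's parents: T, W.
B's children: C.
Co-parents of B (other parents of its children):
  C's other parents are P, W.
MB(B) = {C, P, T, W}.
Comparing with the claimed set, P is missing.

P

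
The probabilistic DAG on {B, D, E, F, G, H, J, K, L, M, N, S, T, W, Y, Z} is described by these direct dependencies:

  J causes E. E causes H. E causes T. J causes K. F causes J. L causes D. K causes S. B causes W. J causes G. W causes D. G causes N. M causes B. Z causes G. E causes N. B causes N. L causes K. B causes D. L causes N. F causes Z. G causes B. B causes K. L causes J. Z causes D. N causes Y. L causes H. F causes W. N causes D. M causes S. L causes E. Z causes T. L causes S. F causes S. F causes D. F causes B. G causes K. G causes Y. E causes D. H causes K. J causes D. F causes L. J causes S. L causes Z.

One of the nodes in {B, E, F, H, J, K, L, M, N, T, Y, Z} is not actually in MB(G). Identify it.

G's children: B, K, N, Y.
Pa(G) = {J, Z}.
Parents of each child, excluding G:
  B's other parents are F, M.
  parents(K) \ {G} = {B, H, J, L}.
  N's other parents are B, E, L.
  Y also has parent N.
MB(G) = {B, E, F, H, J, K, L, M, N, Y, Z}.
T is neither a parent, child, nor co-parent of G, so it does not belong.

T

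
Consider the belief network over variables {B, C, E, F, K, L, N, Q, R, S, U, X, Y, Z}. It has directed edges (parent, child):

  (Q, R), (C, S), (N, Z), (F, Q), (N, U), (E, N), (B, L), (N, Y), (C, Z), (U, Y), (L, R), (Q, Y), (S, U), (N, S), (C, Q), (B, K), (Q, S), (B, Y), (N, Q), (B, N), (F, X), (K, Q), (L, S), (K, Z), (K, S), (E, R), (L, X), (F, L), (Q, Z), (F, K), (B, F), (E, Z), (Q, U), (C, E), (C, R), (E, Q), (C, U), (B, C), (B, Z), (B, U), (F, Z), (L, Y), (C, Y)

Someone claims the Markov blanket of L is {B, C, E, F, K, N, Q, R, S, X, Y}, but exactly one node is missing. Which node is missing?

U

By definition, MB(L) is built from L's parents, L's children, and the co-parents of L.
Pa(L) = {B, F}.
Ch(L) = {R, S, X, Y}.
Parents of each child, excluding L:
  R: C, E, Q
  S: C, K, N, Q
  X: F
  Y: B, C, N, Q, U
MB(L) = {B, C, E, F, K, N, Q, R, S, U, X, Y}.
Comparing with the claimed set, U is missing.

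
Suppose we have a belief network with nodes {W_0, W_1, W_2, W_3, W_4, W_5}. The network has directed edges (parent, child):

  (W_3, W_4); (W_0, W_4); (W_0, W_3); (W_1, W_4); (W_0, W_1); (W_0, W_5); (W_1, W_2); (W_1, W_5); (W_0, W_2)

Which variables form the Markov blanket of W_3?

Recall MB(v) = parents ∪ children ∪ spouses, where spouses are the other parents of v's children.
Parents of W_3: W_0.
W_3 has child W_4.
Other parents of W_3's children:
  parents(W_4) \ {W_3} = {W_0, W_1}.
So the Markov blanket of W_3 is {W_0, W_1, W_4}.

{W_0, W_1, W_4}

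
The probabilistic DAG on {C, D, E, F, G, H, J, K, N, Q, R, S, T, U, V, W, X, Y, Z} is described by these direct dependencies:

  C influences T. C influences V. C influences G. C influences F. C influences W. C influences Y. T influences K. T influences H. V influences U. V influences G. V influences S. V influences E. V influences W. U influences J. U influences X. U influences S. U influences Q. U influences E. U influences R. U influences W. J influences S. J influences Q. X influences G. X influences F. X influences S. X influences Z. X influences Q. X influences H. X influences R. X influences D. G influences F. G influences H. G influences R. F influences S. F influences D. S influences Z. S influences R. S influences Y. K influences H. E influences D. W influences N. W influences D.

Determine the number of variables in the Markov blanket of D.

D's parents: E, F, W, X.
Ch(D) = {}.
With no children, D has no spouses; the co-parent set is empty.
MB(D) = {E, F, W, X}, which has 4 nodes.

4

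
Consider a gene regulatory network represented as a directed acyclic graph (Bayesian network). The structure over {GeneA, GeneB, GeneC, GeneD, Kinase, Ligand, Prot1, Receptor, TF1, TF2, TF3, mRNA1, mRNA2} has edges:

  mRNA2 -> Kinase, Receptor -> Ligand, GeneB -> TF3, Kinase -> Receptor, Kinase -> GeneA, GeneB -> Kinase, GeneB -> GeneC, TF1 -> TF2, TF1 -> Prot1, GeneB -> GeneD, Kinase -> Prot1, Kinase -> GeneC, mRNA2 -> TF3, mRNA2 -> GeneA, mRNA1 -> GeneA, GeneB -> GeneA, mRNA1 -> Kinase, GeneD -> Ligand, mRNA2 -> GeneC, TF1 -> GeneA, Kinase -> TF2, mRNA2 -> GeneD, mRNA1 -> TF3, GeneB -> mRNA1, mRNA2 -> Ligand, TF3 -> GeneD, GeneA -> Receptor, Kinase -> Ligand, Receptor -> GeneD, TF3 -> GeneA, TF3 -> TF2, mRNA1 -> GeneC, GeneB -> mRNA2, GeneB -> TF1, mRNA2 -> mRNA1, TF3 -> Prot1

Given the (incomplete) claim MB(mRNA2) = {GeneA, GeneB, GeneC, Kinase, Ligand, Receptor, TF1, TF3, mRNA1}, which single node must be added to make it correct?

GeneD

Recall MB(v) = parents ∪ children ∪ spouses, where spouses are the other parents of v's children.
mRNA2 has parent GeneB.
mRNA2 has children GeneA, GeneC, GeneD, Kinase, Ligand, TF3, mRNA1.
Co-parents of mRNA2 (other parents of its children):
  mRNA1 also has parent GeneB.
  TF3 also has parents GeneB, mRNA1.
  Kinase also has parents GeneB, mRNA1.
  parents(GeneA) \ {mRNA2} = {GeneB, Kinase, TF1, TF3, mRNA1}.
  GeneD's other parents are GeneB, Receptor, TF3.
  parents(Ligand) \ {mRNA2} = {GeneD, Kinase, Receptor}.
  parents(GeneC) \ {mRNA2} = {GeneB, Kinase, mRNA1}.
MB(mRNA2) = {GeneA, GeneB, GeneC, GeneD, Kinase, Ligand, Receptor, TF1, TF3, mRNA1}.
Comparing with the claimed set, GeneD is missing.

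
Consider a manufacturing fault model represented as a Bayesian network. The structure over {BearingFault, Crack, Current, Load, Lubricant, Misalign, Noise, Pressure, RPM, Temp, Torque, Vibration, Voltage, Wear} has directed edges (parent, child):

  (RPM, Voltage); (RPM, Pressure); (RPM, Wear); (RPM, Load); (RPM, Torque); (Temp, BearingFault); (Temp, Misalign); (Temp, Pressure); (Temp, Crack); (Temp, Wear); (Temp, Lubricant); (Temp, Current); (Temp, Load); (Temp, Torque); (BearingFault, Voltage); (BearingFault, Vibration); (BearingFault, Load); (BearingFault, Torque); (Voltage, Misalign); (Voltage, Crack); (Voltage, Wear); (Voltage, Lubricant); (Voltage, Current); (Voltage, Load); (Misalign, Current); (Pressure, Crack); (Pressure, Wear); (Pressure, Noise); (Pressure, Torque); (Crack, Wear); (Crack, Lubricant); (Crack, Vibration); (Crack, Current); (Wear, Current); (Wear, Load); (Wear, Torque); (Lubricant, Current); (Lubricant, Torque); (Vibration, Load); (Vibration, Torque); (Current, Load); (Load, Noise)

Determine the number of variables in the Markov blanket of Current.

10

Recall MB(v) = parents ∪ children ∪ spouses, where spouses are the other parents of v's children.
Children of Current: Load.
Parents of Current: Crack, Lubricant, Misalign, Temp, Voltage, Wear.
Co-parents of Current (other parents of its children):
  Load's other parents are BearingFault, RPM, Temp, Vibration, Voltage, Wear.
MB(Current) = {BearingFault, Crack, Load, Lubricant, Misalign, RPM, Temp, Vibration, Voltage, Wear}, which has 10 nodes.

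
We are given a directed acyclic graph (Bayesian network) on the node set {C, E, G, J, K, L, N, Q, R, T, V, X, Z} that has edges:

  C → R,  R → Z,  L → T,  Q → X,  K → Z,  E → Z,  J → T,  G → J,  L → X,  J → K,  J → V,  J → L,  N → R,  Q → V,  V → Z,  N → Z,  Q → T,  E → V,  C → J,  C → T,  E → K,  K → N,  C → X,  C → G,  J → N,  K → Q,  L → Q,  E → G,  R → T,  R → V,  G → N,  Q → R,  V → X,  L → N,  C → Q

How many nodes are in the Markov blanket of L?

By definition, MB(L) is built from L's parents, L's children, and the co-parents of L.
L has parent J.
Ch(L) = {N, Q, T, X}.
For each child, the remaining parents (spouses of L):
  parents(N) \ {L} = {G, J, K}.
  Q's other parents are C, K.
  T's other parents are C, J, Q, R.
  parents(X) \ {L} = {C, Q, V}.
MB(L) = {C, G, J, K, N, Q, R, T, V, X}, which has 10 nodes.

10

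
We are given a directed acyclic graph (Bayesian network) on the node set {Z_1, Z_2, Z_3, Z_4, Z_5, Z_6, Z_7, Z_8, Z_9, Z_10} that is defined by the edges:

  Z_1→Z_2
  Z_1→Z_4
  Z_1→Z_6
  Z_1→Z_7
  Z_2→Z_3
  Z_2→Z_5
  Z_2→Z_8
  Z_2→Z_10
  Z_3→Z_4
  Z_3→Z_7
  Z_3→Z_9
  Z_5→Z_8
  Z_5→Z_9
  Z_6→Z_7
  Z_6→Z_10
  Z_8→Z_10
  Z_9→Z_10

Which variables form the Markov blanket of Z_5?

{Z_2, Z_3, Z_8, Z_9}

Recall MB(v) = parents ∪ children ∪ spouses, where spouses are the other parents of v's children.
Z_5 has parent Z_2.
Ch(Z_5) = {Z_8, Z_9}.
Co-parents of Z_5 (other parents of its children):
  parents(Z_8) \ {Z_5} = {Z_2}.
  Z_9 also has parent Z_3.
So the Markov blanket of Z_5 is {Z_2, Z_3, Z_8, Z_9}.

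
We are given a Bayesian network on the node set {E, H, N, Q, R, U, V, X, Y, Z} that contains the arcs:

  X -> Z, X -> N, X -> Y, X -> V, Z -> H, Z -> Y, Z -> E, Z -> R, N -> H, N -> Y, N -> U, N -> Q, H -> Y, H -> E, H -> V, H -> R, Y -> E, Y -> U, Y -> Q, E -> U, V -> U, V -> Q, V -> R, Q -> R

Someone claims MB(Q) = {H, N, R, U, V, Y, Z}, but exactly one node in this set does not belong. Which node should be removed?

A node's Markov blanket = Pa ∪ Ch ∪ (parents of Ch other than the node itself).
Q has parents N, V, Y.
Q's children: R.
Parents of each child, excluding Q:
  parents(R) \ {Q} = {H, V, Z}.
MB(Q) = {H, N, R, V, Y, Z}.
U is neither a parent, child, nor co-parent of Q, so it does not belong.

U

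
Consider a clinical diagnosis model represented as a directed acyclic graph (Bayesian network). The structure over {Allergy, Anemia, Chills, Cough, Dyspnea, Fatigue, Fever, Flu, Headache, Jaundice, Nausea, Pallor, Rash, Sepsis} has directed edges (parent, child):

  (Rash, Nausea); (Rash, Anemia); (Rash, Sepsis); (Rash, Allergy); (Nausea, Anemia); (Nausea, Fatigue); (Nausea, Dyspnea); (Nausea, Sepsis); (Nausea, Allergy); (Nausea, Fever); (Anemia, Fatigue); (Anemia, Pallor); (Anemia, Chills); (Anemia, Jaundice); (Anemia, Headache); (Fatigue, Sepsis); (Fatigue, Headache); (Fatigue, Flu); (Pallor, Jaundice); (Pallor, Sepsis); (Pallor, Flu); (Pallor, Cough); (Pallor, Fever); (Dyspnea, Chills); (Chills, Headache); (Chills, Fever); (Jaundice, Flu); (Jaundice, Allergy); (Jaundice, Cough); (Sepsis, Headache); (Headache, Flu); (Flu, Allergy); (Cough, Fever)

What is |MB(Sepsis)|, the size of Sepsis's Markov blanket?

7

Recall MB(v) = parents ∪ children ∪ spouses, where spouses are the other parents of v's children.
Sepsis's parents: Fatigue, Nausea, Pallor, Rash.
Sepsis's children: Headache.
Other parents of Sepsis's children:
  Headache: Anemia, Chills, Fatigue
MB(Sepsis) = {Anemia, Chills, Fatigue, Headache, Nausea, Pallor, Rash}, which has 7 nodes.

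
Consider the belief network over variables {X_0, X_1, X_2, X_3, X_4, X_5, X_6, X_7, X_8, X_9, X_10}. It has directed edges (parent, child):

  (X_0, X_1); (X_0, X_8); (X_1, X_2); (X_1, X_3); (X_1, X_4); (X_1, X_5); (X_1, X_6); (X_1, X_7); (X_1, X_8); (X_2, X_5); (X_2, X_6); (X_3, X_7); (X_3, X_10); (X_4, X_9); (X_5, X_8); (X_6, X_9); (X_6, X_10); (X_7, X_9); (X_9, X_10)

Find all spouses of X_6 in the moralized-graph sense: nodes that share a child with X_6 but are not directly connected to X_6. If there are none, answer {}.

Children of X_6: X_9, X_10.
  X_9 also has parents X_4, X_7.
  parents(X_10) \ {X_6} = {X_3, X_9}.
Excluding nodes already adjacent to X_6 (X_1, X_2, X_9, X_10), the co-parent-only contribution is {X_3, X_4, X_7}.

{X_3, X_4, X_7}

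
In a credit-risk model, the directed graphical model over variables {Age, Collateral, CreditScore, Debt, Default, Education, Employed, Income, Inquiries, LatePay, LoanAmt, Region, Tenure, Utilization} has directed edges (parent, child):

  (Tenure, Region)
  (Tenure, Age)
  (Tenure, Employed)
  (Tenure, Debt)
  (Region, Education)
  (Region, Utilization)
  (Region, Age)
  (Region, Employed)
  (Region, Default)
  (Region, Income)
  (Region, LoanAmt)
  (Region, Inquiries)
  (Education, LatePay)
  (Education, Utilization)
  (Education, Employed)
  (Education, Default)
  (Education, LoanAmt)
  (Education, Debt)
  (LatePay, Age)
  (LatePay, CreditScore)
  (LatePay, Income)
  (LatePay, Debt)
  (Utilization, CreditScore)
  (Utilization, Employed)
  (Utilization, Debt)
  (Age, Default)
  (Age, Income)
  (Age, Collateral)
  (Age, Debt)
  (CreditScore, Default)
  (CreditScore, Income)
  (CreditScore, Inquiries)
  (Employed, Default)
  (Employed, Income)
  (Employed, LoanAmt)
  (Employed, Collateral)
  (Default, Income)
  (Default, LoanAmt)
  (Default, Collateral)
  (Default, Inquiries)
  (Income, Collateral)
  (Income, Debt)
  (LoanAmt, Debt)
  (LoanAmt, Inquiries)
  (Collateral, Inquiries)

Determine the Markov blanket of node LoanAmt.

{Age, Collateral, CreditScore, Debt, Default, Education, Employed, Income, Inquiries, LatePay, Region, Tenure, Utilization}

Children of LoanAmt: Debt, Inquiries.
LoanAmt has parents Default, Education, Employed, Region.
Co-parents of LoanAmt (other parents of its children):
  Debt also has parents Age, Education, Income, LatePay, Tenure, Utilization.
  Inquiries also has parents Collateral, CreditScore, Default, Region.
MB(LoanAmt) = {Age, Collateral, CreditScore, Debt, Default, Education, Employed, Income, Inquiries, LatePay, Region, Tenure, Utilization}.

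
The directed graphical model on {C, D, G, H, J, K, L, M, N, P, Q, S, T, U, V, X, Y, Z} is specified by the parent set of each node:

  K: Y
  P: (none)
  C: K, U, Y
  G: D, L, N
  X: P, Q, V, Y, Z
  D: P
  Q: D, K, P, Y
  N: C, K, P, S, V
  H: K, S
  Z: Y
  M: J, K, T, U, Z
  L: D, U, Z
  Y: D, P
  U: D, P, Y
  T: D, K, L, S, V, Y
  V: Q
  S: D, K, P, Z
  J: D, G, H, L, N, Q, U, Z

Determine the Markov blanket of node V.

{C, D, K, L, N, P, Q, S, T, X, Y, Z}

Parents of V: Q.
Ch(V) = {N, T, X}.
Other parents of V's children:
  N also has parents C, K, P, S.
  X's other parents are P, Q, Y, Z.
  T also has parents D, K, L, S, Y.
Union: {Q} ∪ {N, T, X} ∪ {C, D, K, L, P, Q, S, Y, Z} = {C, D, K, L, N, P, Q, S, T, X, Y, Z}.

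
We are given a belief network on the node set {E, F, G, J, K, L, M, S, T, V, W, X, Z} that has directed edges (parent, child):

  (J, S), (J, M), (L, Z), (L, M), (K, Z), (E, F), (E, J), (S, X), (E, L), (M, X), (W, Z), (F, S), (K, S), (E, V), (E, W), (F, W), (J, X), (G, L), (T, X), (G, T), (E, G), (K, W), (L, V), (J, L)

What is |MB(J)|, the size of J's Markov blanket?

9

The Markov blanket of a node is its parents, its children, and the other parents of its children.
J has children L, M, S, X.
Parents of J: E.
Other parents of J's children:
  parents(L) \ {J} = {E, G}.
  M's other parent is L.
  S also has parents F, K.
  parents(X) \ {J} = {M, S, T}.
MB(J) = {E, F, G, K, L, M, S, T, X}, which has 9 nodes.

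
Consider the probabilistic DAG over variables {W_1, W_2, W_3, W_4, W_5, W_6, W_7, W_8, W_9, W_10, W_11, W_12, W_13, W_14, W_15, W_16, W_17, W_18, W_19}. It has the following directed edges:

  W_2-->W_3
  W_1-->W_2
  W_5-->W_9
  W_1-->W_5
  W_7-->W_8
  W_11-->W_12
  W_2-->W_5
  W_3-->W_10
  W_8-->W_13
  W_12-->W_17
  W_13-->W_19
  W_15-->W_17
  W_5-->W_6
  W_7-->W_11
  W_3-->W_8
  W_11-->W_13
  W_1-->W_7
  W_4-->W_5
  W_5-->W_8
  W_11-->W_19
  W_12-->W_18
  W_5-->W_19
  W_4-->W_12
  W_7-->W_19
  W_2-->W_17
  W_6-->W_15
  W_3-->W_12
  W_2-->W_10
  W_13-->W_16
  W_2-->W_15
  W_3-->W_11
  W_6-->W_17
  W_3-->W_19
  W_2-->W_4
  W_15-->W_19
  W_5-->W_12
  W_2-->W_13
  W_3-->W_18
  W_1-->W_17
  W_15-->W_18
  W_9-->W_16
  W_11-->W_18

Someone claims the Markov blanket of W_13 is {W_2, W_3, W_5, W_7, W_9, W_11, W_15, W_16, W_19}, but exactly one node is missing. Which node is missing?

W_8

W_13's parents: W_2, W_8, W_11.
Ch(W_13) = {W_16, W_19}.
Co-parents of W_13 (other parents of its children):
  W_16: W_9
  W_19: W_3, W_5, W_7, W_11, W_15
MB(W_13) = {W_2, W_3, W_5, W_7, W_8, W_9, W_11, W_15, W_16, W_19}.
Comparing with the claimed set, W_8 is missing.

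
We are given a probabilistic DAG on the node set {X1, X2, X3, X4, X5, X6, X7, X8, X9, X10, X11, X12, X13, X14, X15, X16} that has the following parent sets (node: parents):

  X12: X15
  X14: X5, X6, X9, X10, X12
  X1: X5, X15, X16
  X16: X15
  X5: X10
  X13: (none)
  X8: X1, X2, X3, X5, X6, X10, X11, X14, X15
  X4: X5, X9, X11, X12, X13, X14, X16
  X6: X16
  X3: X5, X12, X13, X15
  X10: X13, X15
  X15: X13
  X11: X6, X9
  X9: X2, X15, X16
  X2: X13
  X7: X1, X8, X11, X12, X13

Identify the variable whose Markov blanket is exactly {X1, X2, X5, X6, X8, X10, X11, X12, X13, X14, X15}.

X3

The target node must have every member of {X1, X2, X5, X6, X8, X10, X11, X12, X13, X14, X15} as a parent, child, or co-parent, and no others.
Parents of X3: X5, X12, X13, X15; children: X8; co-parents: X1, X2, X5, X6, X10, X11, X14, X15.
These exactly cover the given set, so the node is X3.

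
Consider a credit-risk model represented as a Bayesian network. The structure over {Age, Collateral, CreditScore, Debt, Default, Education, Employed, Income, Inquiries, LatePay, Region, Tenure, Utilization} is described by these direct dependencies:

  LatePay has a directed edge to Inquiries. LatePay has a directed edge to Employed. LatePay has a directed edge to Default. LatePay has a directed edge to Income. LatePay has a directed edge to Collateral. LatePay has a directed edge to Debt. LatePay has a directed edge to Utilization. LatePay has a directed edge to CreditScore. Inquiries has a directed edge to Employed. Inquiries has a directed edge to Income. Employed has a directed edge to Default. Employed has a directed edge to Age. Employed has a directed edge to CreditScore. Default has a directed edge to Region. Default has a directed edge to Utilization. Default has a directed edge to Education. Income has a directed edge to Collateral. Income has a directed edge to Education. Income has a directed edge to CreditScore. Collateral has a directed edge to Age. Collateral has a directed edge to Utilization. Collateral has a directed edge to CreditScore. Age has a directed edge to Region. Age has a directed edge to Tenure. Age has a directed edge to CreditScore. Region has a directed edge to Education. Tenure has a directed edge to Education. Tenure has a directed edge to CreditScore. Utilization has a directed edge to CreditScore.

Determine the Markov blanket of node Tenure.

By definition, MB(Tenure) is built from Tenure's parents, Tenure's children, and the co-parents of Tenure.
Pa(Tenure) = {Age}.
Ch(Tenure) = {CreditScore, Education}.
Other parents of Tenure's children:
  parents(Education) \ {Tenure} = {Default, Income, Region}.
  CreditScore's other parents are Age, Collateral, Employed, Income, LatePay, Utilization.
MB(Tenure) = {Age, Collateral, CreditScore, Default, Education, Employed, Income, LatePay, Region, Utilization}.

{Age, Collateral, CreditScore, Default, Education, Employed, Income, LatePay, Region, Utilization}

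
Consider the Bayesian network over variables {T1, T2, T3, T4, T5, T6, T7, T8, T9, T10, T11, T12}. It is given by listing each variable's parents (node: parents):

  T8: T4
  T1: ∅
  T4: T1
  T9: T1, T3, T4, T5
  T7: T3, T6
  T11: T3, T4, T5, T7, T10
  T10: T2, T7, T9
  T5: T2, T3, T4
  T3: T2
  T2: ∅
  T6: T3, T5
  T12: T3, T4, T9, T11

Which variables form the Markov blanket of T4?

A node's Markov blanket = Pa ∪ Ch ∪ (parents of Ch other than the node itself).
Parents of T4: T1.
Children of T4: T5, T8, T9, T11, T12.
Co-parents of T4 (other parents of its children):
  T5: T2, T3
  T8: —
  T9: T1, T3, T5
  T11: T3, T5, T7, T10
  T12: T3, T9, T11
Taking the union gives {T1, T2, T3, T5, T7, T8, T9, T10, T11, T12}.

{T1, T2, T3, T5, T7, T8, T9, T10, T11, T12}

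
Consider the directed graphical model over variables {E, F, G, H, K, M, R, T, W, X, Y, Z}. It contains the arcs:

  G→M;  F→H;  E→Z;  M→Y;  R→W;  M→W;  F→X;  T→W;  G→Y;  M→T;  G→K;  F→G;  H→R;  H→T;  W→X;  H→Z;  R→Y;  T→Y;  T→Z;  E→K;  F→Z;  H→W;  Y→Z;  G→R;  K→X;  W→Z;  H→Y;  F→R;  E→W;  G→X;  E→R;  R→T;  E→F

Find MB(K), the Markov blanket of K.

The Markov blanket of a node is its parents, its children, and the other parents of its children.
K has parents E, G.
Children of K: X.
Co-parents of K (other parents of its children):
  X: F, G, W
Taking the union gives {E, F, G, W, X}.

{E, F, G, W, X}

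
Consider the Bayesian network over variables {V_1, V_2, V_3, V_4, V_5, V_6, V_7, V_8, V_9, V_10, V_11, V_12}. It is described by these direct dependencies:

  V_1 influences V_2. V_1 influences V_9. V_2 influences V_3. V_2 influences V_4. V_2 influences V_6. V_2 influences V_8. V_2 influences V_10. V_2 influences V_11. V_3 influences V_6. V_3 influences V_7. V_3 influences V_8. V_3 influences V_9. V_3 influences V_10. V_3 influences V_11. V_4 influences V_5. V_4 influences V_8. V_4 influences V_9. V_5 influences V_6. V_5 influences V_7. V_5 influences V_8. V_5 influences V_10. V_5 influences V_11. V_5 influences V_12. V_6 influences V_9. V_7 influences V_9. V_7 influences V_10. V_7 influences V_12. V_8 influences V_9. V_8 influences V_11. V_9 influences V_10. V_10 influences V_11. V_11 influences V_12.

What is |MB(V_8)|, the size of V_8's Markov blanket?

Children of V_8: V_9, V_11.
V_8 has parents V_2, V_3, V_4, V_5.
Parents of each child, excluding V_8:
  V_9: V_1, V_3, V_4, V_6, V_7
  V_11: V_2, V_3, V_5, V_10
MB(V_8) = {V_1, V_2, V_3, V_4, V_5, V_6, V_7, V_9, V_10, V_11}, which has 10 nodes.

10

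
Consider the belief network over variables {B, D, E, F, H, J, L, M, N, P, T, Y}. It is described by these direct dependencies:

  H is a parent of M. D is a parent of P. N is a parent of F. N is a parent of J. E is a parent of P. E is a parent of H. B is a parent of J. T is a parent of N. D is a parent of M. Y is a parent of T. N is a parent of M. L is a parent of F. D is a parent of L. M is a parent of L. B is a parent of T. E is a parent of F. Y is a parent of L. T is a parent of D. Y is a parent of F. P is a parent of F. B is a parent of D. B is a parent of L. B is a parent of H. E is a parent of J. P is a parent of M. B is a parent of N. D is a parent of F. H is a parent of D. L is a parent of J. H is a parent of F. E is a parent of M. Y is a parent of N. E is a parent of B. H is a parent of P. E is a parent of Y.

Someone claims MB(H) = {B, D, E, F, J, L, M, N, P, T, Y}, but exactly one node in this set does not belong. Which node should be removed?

J

H's children: D, F, M, P.
H has parents B, E.
Co-parents of H (other parents of its children):
  D also has parents B, T.
  P also has parents D, E.
  M also has parents D, E, N, P.
  F's other parents are D, E, L, N, P, Y.
MB(H) = {B, D, E, F, L, M, N, P, T, Y}.
J is neither a parent, child, nor co-parent of H, so it does not belong.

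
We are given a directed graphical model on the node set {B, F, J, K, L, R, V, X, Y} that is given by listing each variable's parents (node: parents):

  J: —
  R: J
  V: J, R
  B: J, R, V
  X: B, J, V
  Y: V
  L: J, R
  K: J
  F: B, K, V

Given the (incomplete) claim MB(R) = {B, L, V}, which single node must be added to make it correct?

J

Recall MB(v) = parents ∪ children ∪ spouses, where spouses are the other parents of v's children.
R has children B, L, V.
R has parent J.
Parents of each child, excluding R:
  parents(V) \ {R} = {J}.
  B also has parents J, V.
  L also has parent J.
MB(R) = {B, J, L, V}.
Comparing with the claimed set, J is missing.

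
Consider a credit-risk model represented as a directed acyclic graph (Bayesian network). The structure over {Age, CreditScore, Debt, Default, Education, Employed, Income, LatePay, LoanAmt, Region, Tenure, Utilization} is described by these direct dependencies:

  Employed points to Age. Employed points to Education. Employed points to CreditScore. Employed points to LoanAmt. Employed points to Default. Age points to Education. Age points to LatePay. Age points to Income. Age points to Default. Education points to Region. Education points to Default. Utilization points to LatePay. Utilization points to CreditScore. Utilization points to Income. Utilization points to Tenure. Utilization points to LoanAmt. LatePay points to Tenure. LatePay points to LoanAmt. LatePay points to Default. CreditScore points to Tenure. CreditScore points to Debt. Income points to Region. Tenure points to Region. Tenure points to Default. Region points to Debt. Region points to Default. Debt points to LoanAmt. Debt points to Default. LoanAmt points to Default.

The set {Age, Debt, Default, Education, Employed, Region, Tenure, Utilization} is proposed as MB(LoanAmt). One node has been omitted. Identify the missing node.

Ch(LoanAmt) = {Default}.
LoanAmt has parents Debt, Employed, LatePay, Utilization.
Other parents of LoanAmt's children:
  Default also has parents Age, Debt, Education, Employed, LatePay, Region, Tenure.
MB(LoanAmt) = {Age, Debt, Default, Education, Employed, LatePay, Region, Tenure, Utilization}.
Comparing with the claimed set, LatePay is missing.

LatePay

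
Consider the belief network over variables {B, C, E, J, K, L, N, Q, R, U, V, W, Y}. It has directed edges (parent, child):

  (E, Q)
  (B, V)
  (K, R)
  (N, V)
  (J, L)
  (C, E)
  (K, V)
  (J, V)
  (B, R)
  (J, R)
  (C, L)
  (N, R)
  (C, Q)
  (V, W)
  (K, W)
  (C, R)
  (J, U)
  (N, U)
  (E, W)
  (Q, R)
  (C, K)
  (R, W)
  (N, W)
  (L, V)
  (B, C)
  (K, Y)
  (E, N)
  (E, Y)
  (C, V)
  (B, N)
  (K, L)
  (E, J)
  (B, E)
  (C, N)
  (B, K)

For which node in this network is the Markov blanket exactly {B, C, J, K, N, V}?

L

The target node must have every member of {B, C, J, K, N, V} as a parent, child, or co-parent, and no others.
Parents of L: C, J, K; children: V; co-parents: B, C, J, K, N.
These exactly cover the given set, so the node is L.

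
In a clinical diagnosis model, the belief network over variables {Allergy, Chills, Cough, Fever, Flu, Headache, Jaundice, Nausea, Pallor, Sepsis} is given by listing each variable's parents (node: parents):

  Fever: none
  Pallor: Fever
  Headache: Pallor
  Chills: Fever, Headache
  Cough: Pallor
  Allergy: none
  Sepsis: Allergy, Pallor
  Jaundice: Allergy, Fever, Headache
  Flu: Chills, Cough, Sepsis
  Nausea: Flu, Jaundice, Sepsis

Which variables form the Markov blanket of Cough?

{Chills, Flu, Pallor, Sepsis}

Ch(Cough) = {Flu}.
Cough's parents: Pallor.
Other parents of Cough's children:
  parents(Flu) \ {Cough} = {Chills, Sepsis}.
MB(Cough) = {Chills, Flu, Pallor, Sepsis}.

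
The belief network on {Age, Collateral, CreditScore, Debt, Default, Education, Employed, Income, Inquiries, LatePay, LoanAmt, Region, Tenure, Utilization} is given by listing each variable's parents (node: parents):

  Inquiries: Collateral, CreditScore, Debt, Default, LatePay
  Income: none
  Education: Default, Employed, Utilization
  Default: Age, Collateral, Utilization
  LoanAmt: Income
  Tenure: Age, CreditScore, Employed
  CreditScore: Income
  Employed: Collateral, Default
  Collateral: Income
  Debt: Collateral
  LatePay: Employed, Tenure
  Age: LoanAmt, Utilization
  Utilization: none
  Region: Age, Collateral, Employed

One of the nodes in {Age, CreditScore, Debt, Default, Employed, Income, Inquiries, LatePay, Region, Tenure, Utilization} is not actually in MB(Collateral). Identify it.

Recall MB(v) = parents ∪ children ∪ spouses, where spouses are the other parents of v's children.
Children of Collateral: Debt, Default, Employed, Inquiries, Region.
Parents of Collateral: Income.
Other parents of Collateral's children:
  Debt: —
  Default: Age, Utilization
  Employed: Default
  Inquiries: CreditScore, Debt, Default, LatePay
  Region: Age, Employed
MB(Collateral) = {Age, CreditScore, Debt, Default, Employed, Income, Inquiries, LatePay, Region, Utilization}.
Tenure is neither a parent, child, nor co-parent of Collateral, so it does not belong.

Tenure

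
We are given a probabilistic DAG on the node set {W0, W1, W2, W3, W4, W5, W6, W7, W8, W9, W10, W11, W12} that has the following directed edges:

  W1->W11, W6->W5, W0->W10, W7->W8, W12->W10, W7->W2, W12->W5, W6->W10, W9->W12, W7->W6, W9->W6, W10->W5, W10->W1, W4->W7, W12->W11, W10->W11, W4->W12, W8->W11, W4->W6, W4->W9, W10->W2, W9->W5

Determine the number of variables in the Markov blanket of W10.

The Markov blanket of a node is its parents, its children, and the other parents of its children.
W10 has children W1, W2, W5, W11.
Pa(W10) = {W0, W6, W12}.
Other parents of W10's children:
  W1: no additional parents.
  W5's other parents are W6, W9, W12.
  parents(W11) \ {W10} = {W1, W8, W12}.
  parents(W2) \ {W10} = {W7}.
MB(W10) = {W0, W1, W2, W5, W6, W7, W8, W9, W11, W12}, which has 10 nodes.

10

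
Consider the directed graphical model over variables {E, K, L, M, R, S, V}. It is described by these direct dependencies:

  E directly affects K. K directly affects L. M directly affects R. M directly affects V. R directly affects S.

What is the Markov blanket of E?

{K}

Pa(E) = {}.
E has child K.
Other parents of E's children:
  K has no other parent.
So the Markov blanket of E is {K}.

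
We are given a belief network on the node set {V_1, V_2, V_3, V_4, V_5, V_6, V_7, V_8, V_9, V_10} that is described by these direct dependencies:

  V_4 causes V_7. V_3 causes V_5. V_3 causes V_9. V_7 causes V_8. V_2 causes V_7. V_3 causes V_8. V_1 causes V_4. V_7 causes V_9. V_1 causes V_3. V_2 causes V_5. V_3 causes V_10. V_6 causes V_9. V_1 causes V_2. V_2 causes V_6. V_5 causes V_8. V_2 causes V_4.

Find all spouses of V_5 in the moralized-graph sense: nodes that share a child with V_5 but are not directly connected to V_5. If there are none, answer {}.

Children of V_5: V_8.
  V_8: V_3, V_7
Excluding nodes already adjacent to V_5 (V_2, V_3, V_8), the co-parent-only contribution is {V_7}.

{V_7}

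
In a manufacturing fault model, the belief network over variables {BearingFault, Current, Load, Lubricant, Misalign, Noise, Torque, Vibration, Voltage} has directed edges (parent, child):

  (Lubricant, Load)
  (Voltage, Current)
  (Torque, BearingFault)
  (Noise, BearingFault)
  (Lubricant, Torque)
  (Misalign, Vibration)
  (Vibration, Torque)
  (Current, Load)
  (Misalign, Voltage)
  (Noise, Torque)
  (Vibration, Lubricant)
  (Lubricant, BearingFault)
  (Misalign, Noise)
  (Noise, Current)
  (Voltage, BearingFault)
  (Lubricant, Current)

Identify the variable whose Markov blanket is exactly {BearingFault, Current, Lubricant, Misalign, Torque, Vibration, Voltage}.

Noise

The target node must have every member of {BearingFault, Current, Lubricant, Misalign, Torque, Vibration, Voltage} as a parent, child, or co-parent, and no others.
Parents of Noise: Misalign; children: BearingFault, Current, Torque; co-parents: Lubricant, Torque, Vibration, Voltage.
These exactly cover the given set, so the node is Noise.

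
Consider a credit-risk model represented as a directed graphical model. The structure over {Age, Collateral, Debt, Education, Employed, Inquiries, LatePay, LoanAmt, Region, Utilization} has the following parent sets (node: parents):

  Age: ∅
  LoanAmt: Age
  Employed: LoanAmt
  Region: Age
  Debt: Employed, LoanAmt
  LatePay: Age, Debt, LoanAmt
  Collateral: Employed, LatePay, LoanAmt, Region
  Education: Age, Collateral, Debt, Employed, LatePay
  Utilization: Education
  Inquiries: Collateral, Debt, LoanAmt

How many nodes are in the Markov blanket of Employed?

7

Employed's parents: LoanAmt.
Ch(Employed) = {Collateral, Debt, Education}.
Co-parents of Employed (other parents of its children):
  Debt also has parent LoanAmt.
  Collateral's other parents are LatePay, LoanAmt, Region.
  Education's other parents are Age, Collateral, Debt, LatePay.
MB(Employed) = {Age, Collateral, Debt, Education, LatePay, LoanAmt, Region}, which has 7 nodes.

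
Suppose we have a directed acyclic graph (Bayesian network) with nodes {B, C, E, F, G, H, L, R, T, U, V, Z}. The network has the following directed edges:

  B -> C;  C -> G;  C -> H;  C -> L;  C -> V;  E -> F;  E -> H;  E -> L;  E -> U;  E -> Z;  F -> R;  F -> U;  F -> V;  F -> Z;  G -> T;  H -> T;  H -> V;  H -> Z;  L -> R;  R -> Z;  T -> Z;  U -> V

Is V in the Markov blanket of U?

Yes

V is a child of U.
So V ∈ MB(U).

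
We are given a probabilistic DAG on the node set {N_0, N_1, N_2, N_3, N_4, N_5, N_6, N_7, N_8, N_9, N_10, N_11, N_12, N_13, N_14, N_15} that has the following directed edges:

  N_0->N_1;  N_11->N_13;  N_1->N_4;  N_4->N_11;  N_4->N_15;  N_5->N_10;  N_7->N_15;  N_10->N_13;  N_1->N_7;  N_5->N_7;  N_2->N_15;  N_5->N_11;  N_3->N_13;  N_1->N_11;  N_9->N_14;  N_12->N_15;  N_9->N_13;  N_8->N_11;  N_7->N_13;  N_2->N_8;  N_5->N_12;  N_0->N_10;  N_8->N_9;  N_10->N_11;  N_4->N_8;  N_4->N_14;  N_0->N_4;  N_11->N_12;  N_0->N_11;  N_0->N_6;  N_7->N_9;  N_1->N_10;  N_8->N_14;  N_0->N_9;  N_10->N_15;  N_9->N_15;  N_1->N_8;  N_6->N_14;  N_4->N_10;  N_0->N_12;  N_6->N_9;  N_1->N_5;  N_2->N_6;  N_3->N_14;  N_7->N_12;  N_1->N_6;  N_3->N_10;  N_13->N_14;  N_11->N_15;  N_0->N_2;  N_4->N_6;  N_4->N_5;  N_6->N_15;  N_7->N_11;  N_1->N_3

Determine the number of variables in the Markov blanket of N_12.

Recall MB(v) = parents ∪ children ∪ spouses, where spouses are the other parents of v's children.
Pa(N_12) = {N_0, N_5, N_7, N_11}.
Children of N_12: N_15.
Co-parents of N_12 (other parents of its children):
  N_15 also has parents N_2, N_4, N_6, N_7, N_9, N_10, N_11.
MB(N_12) = {N_0, N_2, N_4, N_5, N_6, N_7, N_9, N_10, N_11, N_15}, which has 10 nodes.

10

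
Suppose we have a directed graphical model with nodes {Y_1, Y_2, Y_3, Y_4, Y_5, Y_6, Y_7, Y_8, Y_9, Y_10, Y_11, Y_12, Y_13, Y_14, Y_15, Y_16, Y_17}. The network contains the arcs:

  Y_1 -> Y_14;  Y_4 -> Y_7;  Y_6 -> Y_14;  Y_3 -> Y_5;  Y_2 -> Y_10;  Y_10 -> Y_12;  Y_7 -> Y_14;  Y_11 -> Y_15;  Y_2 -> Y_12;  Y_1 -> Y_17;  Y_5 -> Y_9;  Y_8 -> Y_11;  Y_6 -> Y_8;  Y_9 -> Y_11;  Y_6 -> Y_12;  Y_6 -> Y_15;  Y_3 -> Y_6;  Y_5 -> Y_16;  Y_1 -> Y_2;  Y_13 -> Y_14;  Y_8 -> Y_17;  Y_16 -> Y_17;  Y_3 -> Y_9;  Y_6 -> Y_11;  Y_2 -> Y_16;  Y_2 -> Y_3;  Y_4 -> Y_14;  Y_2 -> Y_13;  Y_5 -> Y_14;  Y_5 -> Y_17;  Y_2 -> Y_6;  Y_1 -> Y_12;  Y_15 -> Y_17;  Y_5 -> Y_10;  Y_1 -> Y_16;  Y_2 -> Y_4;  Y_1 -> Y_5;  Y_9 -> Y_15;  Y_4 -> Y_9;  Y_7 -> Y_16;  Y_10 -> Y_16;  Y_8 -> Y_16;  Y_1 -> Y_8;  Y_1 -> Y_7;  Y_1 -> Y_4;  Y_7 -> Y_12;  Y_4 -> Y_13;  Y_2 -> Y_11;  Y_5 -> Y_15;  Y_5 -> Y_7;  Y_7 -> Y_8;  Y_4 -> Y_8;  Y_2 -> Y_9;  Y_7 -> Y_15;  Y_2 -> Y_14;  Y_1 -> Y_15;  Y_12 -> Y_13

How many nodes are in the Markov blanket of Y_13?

8

By definition, MB(Y_13) is built from Y_13's parents, Y_13's children, and the co-parents of Y_13.
Y_13's parents: Y_2, Y_4, Y_12.
Y_13 has child Y_14.
Other parents of Y_13's children:
  Y_14 also has parents Y_1, Y_2, Y_4, Y_5, Y_6, Y_7.
MB(Y_13) = {Y_1, Y_2, Y_4, Y_5, Y_6, Y_7, Y_12, Y_14}, which has 8 nodes.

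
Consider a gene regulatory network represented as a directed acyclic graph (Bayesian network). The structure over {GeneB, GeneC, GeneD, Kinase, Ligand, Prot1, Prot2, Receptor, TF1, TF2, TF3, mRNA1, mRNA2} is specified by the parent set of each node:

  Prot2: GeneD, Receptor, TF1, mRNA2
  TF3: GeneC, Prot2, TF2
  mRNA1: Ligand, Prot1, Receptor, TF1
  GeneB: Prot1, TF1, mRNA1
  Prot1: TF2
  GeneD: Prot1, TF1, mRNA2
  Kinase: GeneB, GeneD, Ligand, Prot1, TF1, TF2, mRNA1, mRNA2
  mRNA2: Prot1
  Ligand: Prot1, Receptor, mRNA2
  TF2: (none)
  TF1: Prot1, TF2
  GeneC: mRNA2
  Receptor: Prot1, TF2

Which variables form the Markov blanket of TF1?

{GeneB, GeneD, Kinase, Ligand, Prot1, Prot2, Receptor, TF2, mRNA1, mRNA2}

A node's Markov blanket = Pa ∪ Ch ∪ (parents of Ch other than the node itself).
TF1's parents: Prot1, TF2.
Ch(TF1) = {GeneB, GeneD, Kinase, Prot2, mRNA1}.
For each child, the remaining parents (spouses of TF1):
  GeneD also has parents Prot1, mRNA2.
  parents(mRNA1) \ {TF1} = {Ligand, Prot1, Receptor}.
  GeneB's other parents are Prot1, mRNA1.
  Prot2 also has parents GeneD, Receptor, mRNA2.
  Kinase's other parents are GeneB, GeneD, Ligand, Prot1, TF2, mRNA1, mRNA2.
So the Markov blanket of TF1 is {GeneB, GeneD, Kinase, Ligand, Prot1, Prot2, Receptor, TF2, mRNA1, mRNA2}.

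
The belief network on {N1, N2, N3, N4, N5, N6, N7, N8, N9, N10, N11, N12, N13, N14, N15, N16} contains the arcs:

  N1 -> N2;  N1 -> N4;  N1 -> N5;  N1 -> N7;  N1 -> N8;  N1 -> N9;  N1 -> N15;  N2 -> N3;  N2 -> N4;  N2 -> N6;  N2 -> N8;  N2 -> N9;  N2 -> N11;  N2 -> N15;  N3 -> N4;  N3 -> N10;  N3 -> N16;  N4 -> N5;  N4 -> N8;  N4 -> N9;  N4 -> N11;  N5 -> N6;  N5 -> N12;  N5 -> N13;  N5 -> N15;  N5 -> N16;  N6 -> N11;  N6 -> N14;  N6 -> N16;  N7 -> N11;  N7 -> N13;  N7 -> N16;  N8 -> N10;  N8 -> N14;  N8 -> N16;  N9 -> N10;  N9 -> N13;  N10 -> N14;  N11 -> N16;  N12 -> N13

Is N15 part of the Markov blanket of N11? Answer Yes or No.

No

Pa(N11) = {N2, N4, N6, N7}.
Ch(N11) = {N16}.
For each child, the remaining parents (spouses of N11):
  N16 also has parents N3, N5, N6, N7, N8.
MB(N11) = {N2, N3, N4, N5, N6, N7, N8, N16}; N15 is not in this set.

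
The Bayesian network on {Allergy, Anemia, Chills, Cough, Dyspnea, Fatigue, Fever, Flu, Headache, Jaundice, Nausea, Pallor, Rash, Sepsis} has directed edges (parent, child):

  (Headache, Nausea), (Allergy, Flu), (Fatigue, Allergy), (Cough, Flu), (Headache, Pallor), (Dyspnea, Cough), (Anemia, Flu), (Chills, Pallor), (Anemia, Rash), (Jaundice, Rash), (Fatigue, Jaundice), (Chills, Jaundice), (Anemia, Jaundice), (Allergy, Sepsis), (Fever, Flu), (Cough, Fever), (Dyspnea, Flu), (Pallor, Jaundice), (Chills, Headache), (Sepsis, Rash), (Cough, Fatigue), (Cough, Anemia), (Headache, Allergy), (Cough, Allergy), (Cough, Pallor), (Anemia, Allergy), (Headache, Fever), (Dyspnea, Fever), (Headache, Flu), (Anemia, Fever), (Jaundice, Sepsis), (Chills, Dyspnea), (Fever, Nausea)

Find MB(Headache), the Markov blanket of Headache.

{Allergy, Anemia, Chills, Cough, Dyspnea, Fatigue, Fever, Flu, Nausea, Pallor}

The Markov blanket of a node is its parents, its children, and the other parents of its children.
Headache has parent Chills.
Headache has children Allergy, Fever, Flu, Nausea, Pallor.
For each child, the remaining parents (spouses of Headache):
  Pallor also has parents Chills, Cough.
  Fever also has parents Anemia, Cough, Dyspnea.
  Allergy's other parents are Anemia, Cough, Fatigue.
  Nausea also has parent Fever.
  Flu's other parents are Allergy, Anemia, Cough, Dyspnea, Fever.
Taking the union gives {Allergy, Anemia, Chills, Cough, Dyspnea, Fatigue, Fever, Flu, Nausea, Pallor}.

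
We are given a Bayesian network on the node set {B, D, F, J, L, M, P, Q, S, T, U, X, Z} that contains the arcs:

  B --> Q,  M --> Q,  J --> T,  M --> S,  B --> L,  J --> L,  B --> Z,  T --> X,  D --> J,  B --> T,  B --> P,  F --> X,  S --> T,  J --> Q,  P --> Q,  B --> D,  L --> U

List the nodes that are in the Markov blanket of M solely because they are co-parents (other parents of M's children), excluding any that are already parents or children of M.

Children of M: Q, S.
  Q's other parents are B, J, P.
  S: no additional parents.
Excluding nodes already adjacent to M (Q, S), the co-parent-only contribution is {B, J, P}.

{B, J, P}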